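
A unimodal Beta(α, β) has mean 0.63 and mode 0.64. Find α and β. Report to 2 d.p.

α = 17.64, β = 10.36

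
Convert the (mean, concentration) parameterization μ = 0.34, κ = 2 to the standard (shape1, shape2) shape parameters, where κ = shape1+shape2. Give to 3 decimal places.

shape1 = 0.680, shape2 = 1.320

Split κ in proportion μ : (1−μ): shape1 = 0.34·2 = 0.680, shape2 = 2 − 0.680 = 1.320.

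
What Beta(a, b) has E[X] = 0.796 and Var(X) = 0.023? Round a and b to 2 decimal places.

a = 4.82, b = 1.24

By moment matching, a+b = μ(1−μ)/σ² − 1 = (0.796·0.204)/0.023 − 1 = 7.0602 − 1 = 6.0602.
Since a/(a+b) = μ, a = 0.796·6.0602 = 4.82 and b = 0.204·6.0602 = 1.24.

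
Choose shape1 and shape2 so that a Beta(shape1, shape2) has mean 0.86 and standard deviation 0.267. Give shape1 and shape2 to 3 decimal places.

shape1 = 0.592, shape2 = 0.096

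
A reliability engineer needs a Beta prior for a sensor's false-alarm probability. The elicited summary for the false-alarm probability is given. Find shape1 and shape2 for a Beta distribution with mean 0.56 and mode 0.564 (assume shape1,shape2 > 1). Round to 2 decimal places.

shape1 = 17.92, shape2 = 14.08

With s = shape1+shape2: μ = shape1/s and mode = (shape1−1)/(s−2). Eliminating shape1 = μs,
μs − 1 = m(s−2) ⇒ s(μ−m) = 1−2m ⇒ s = -0.128/-0.004 = 32.0000.
So shape1 = μs = 17.92, shape2 = (1−μ)s = 14.08.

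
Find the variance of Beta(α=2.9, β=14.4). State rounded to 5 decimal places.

Var = αβ/[(α+β)²(α+β+1)] = (2.9×14.4)/(17.3²×18.3) = 41.76/5477.007 = 0.00762.

0.00762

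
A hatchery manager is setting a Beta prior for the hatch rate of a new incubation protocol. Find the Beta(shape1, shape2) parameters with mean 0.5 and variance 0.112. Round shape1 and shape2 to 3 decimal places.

By moment matching, shape1+shape2 = μ(1−μ)/σ² − 1 = (0.5·0.5)/0.112 − 1 = 2.2321 − 1 = 1.2321.
Since shape1/(shape1+shape2) = μ, shape1 = 0.5·1.2321 = 0.616 and shape2 = 0.5·1.2321 = 0.616.

shape1 = 0.616, shape2 = 0.616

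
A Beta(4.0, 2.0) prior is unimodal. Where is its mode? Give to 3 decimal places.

0.750

With α,β > 1, mode = (α−1)/(α+β−2) = 3.0/4.0 = 0.750.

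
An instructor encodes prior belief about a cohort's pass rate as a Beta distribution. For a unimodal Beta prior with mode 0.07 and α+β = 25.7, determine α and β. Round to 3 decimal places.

α = 2.659, β = 23.041

Mode = (α−1)/(κ−2) with κ = α+β, so α−1 = 0.07·23.7 = 1.659.
α = 2.659; β = κ − α = 23.041.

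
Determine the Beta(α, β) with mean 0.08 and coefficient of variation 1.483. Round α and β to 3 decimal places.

Var = (CV·μ)² = (1.483×0.08)² = 0.014075.
α+β = μ(1−μ)/Var − 1 = 0.0736/0.014075 − 1 = 4.2290.
Thus α = 0.08·4.2290 = 0.338 and β = 0.92·4.2290 = 3.891.

α = 0.338, β = 3.891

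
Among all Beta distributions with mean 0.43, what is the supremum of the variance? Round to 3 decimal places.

0.245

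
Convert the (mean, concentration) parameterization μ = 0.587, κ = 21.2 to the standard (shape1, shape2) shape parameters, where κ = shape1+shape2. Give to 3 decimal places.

shape1 = 12.444, shape2 = 8.756

shape1 = μκ = 0.587×21.2 = 12.444 and shape2 = (1−μ)κ = 0.413×21.2 = 8.756.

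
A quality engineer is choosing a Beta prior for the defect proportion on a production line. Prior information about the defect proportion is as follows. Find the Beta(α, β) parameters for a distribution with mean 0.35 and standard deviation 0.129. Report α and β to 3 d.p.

α = 4.435, β = 8.236

First σ² = 0.016641. Setting α = μn, β = (1−μ)n with n = α+β,
μ(1−μ)/(n+1) = 0.016641 ⇒ n+1 = 0.2275/0.016641 = 13.6711 ⇒ n = 12.6711.
Hence α = 0.35×12.6711 = 4.435, β = 0.65×12.6711 = 8.236.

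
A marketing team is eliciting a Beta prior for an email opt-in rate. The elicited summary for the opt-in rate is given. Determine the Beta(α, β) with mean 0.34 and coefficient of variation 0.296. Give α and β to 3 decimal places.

Var = (CV·μ)² = (0.296×0.34)² = 0.010128.
α+β = μ(1−μ)/Var − 1 = 0.2244/0.010128 − 1 = 21.1555.
Thus α = 0.34·21.1555 = 7.193 and β = 0.66·21.1555 = 13.963.

α = 7.193, β = 13.963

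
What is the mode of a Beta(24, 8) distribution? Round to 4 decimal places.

0.7667

With α,β > 1, mode = (α−1)/(α+β−2) = 23/30 = 0.7667.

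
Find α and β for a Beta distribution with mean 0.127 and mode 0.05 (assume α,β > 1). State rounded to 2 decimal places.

With s = α+β: μ = α/s and mode = (α−1)/(s−2). Eliminating α = μs,
μs − 1 = m(s−2) ⇒ s(μ−m) = 1−2m ⇒ s = 0.90/0.077 = 11.6883.
So α = μs = 1.48, β = (1−μ)s = 10.20.

α = 1.48, β = 10.20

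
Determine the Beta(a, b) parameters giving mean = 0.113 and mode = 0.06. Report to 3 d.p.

Let s = a+b. Mean gives a = μs = 0.113s; mode gives (a−1)/(s−2) = 0.06.
Substituting: 0.113s − 1 = 0.06(s−2) = 0.06s − 0.12, so 0.053s = 0.88 and s = 16.6038.
Then a = 0.113×16.6038 = 1.876 and b = s−a = 14.728.

a = 1.876, b = 14.728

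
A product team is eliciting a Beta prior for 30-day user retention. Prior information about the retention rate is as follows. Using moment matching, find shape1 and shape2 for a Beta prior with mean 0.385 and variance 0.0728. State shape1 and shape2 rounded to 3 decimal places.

shape1 = 0.867, shape2 = 1.385

Let s = shape1+shape2. The Beta variance is μ(1−μ)/(s+1).
So s+1 = μ(1−μ)/σ² = (0.385×0.615)/0.0728 = 0.236775/0.0728 = 3.2524, giving s = 2.2524.
Then shape1 = μs = 0.385×2.2524 = 0.867 and shape2 = (1−μ)s = 0.615×2.2524 = 1.385.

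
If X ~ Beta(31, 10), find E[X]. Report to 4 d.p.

0.7561

E[X] = α/(α+β) = 31/41 = 0.7561.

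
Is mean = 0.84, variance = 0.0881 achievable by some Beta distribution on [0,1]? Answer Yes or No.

Yes

The Beta variance bound is σ² < μ(1−μ).
Here μ(1−μ) = 0.84×0.16 = 0.1344, and 0.0881 < 0.1344.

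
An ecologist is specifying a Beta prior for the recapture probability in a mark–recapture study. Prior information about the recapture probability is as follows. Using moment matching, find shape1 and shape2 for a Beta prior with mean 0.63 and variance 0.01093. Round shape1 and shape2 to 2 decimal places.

Write ν = shape1+shape2; then shape1 = μν and Var = μ(1−μ)/(ν+1).
ν = μ(1−μ)/Var − 1 = 0.2331/0.01093 − 1 = 20.3266.
shape1 = 0.63·20.3266 = 12.81, shape2 = 0.37·20.3266 = 7.52.

shape1 = 12.81, shape2 = 7.52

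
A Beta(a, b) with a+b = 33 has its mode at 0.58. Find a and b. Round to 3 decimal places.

For a,b>1 the mode is (a−1)/(a+b−2), so a = mode·(κ−2)+1 = 0.58×31+1 = 18.980.
And b = (1−mode)·(κ−2)+1 = 0.42×31+1 = 14.020.

a = 18.980, b = 14.020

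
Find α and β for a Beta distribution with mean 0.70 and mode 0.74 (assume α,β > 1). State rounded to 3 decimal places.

With s = α+β: μ = α/s and mode = (α−1)/(s−2). Eliminating α = μs,
μs − 1 = m(s−2) ⇒ s(μ−m) = 1−2m ⇒ s = -0.48/-0.04 = 12.0000.
So α = μs = 8.400, β = (1−μ)s = 3.600.

α = 8.400, β = 3.600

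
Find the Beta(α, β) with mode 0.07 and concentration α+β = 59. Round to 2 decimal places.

Since the density peak of Beta(α,β) is at (α−1)/(α+β−2),
α = 1 + 0.07(59−2) = 4.99 and β = 59 − 4.99 = 54.01.

α = 4.99, β = 54.01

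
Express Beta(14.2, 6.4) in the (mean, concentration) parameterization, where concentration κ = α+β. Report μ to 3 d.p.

μ = 0.689, κ = 20.6

κ = α+β = 14.2+6.4 = 20.6; μ = α/κ = 14.2/20.6 = 0.689.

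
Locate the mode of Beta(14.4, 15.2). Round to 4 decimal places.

0.4855

The density x^(α−1)(1−x)^(β−1) is maximised at (α−1)/(α+β−2) = 13.4/27.6 = 0.4855.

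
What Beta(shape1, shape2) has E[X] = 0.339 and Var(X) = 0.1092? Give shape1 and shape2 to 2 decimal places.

Write ν = shape1+shape2; then shape1 = μν and Var = μ(1−μ)/(ν+1).
ν = μ(1−μ)/Var − 1 = 0.224079/0.1092 − 1 = 1.0520.
shape1 = 0.339·1.0520 = 0.36, shape2 = 0.661·1.0520 = 0.70.

shape1 = 0.36, shape2 = 0.70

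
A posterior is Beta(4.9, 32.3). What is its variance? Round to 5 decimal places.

0.00299

α+β = 37.2 and αβ = 158.27, so Var = αβ/[(α+β)²(α+β+1)] = 158.27/52862.688 = 0.00299.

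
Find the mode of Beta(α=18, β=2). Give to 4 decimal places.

With α,β > 1, mode = (α−1)/(α+β−2) = 17/18 = 0.9444.

0.9444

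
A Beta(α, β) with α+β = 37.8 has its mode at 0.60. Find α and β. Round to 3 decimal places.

α = 22.480, β = 15.320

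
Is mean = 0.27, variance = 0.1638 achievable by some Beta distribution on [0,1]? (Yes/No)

The Beta variance bound is σ² < μ(1−μ).
Here μ(1−μ) = 0.27×0.73 = 0.1971, and 0.1638 < 0.1971.

Yes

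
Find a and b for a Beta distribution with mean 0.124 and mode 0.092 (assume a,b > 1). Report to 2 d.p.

a = 3.16, b = 22.34

With s = a+b: μ = a/s and mode = (a−1)/(s−2). Eliminating a = μs,
μs − 1 = m(s−2) ⇒ s(μ−m) = 1−2m ⇒ s = 0.816/0.032 = 25.5000.
So a = μs = 3.16, b = (1−μ)s = 22.34.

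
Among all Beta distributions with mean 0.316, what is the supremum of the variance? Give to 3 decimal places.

0.216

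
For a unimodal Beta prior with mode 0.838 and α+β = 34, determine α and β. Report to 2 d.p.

α = 27.82, β = 6.18

For α,β>1 the mode is (α−1)/(α+β−2), so α = mode·(κ−2)+1 = 0.838×32+1 = 27.82.
And β = (1−mode)·(κ−2)+1 = 0.162×32+1 = 6.18.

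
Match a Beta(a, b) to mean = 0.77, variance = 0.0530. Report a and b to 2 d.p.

a = 1.80, b = 0.54

By moment matching, a+b = μ(1−μ)/σ² − 1 = (0.77·0.23)/0.0530 − 1 = 3.3415 − 1 = 2.3415.
Since a/(a+b) = μ, a = 0.77·2.3415 = 1.80 and b = 0.23·2.3415 = 0.54.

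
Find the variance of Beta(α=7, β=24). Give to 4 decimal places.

0.0055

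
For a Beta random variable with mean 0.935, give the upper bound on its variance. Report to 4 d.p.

0.0608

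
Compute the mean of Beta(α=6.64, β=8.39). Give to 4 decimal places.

0.4418

E[X] = α/(α+β) = 6.64/15.03 = 0.4418.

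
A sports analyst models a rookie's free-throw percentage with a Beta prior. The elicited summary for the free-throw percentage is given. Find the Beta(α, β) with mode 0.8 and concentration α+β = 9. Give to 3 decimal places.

α = 6.600, β = 2.400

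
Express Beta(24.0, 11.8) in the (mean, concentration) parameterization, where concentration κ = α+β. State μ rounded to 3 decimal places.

κ = α+β = 24.0+11.8 = 35.8; μ = α/κ = 24.0/35.8 = 0.670.

μ = 0.670, κ = 35.8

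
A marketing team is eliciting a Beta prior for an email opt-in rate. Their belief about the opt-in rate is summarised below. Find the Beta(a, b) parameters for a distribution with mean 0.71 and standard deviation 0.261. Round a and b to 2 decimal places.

Variance = 0.261² = 0.068121. The moment-matching identity a+b = μ(1−μ)/Var − 1 gives
a+b = 0.2059/0.068121 − 1 = 2.0226, so a = μ·2.0226 = 1.44 and b = (1−μ)·2.0226 = 0.59.

a = 1.44, b = 0.59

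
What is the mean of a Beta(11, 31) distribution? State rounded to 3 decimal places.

0.262

E[X] = α/(α+β) = 11/42 = 0.262.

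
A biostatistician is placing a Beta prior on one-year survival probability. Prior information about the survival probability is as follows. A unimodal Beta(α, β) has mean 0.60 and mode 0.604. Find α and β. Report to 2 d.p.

α = 31.20, β = 20.80

Let s = α+β. Mean gives α = μs = 0.60s; mode gives (α−1)/(s−2) = 0.604.
Substituting: 0.60s − 1 = 0.604(s−2) = 0.604s − 1.208, so -0.004s = -0.208 and s = 52.0000.
Then α = 0.60×52.0000 = 31.20 and β = s−α = 20.80.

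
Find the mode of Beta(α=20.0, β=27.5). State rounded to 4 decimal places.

0.4176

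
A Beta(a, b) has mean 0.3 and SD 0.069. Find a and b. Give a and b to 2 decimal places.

Variance = 0.069² = 0.004761. The moment-matching identity a+b = μ(1−μ)/Var − 1 gives
a+b = 0.21/0.004761 − 1 = 43.1084, so a = μ·43.1084 = 12.93 and b = (1−μ)·43.1084 = 30.18.

a = 12.93, b = 30.18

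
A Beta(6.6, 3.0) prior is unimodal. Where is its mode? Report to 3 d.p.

The density x^(α−1)(1−x)^(β−1) is maximised at (α−1)/(α+β−2) = 5.6/7.6 = 0.737.

0.737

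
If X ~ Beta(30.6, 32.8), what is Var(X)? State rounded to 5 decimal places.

Var = αβ/[(α+β)²(α+β+1)] = (30.6×32.8)/(63.4²×64.4) = 1003.68/258859.664 = 0.00388.

0.00388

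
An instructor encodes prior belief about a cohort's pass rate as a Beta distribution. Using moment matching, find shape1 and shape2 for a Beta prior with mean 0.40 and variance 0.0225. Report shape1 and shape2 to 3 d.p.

By moment matching, shape1+shape2 = μ(1−μ)/σ² − 1 = (0.40·0.60)/0.0225 − 1 = 10.6667 − 1 = 9.6667.
Since shape1/(shape1+shape2) = μ, shape1 = 0.40·9.6667 = 3.867 and shape2 = 0.60·9.6667 = 5.800.

shape1 = 3.867, shape2 = 5.800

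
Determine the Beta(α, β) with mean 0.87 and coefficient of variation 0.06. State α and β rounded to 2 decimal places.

α = 35.24, β = 5.27

σ = CV·μ = 0.06×0.87 = 0.05220, so σ² = 0.002725.
s+1 = μ(1−μ)/σ² = 0.1131/0.002725 = 41.5070, so s = α+β = 40.5070.
α = μs = 35.24, β = (1−μ)s = 5.27.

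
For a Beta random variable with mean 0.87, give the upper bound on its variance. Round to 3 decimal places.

0.113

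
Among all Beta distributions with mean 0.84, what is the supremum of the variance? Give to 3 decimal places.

0.134

For fixed mean μ the Beta variance is μ(1−μ)/(α+β+1), increasing as α+β decreases.
Its least upper bound (not attained) is μ(1−μ) = 0.84·0.16 = 0.134.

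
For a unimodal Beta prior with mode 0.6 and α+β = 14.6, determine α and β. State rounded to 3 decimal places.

Mode = (α−1)/(κ−2) with κ = α+β, so α−1 = 0.6·12.6 = 7.560.
α = 8.560; β = κ − α = 6.040.

α = 8.560, β = 6.040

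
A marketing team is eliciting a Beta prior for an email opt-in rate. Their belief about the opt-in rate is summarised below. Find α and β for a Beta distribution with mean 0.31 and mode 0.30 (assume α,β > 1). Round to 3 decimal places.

α = 12.400, β = 27.600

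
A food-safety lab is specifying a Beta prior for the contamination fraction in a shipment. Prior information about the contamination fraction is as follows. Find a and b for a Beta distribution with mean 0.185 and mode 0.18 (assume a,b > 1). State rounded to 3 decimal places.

Let s = a+b. Mean gives a = μs = 0.185s; mode gives (a−1)/(s−2) = 0.18.
Substituting: 0.185s − 1 = 0.18(s−2) = 0.18s − 0.36, so 0.005s = 0.64 and s = 128.0000.
Then a = 0.185×128.0000 = 23.680 and b = s−a = 104.320.

a = 23.680, b = 104.320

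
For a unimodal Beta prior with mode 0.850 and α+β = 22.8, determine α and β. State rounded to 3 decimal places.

α = 18.680, β = 4.120

For α,β>1 the mode is (α−1)/(α+β−2), so α = mode·(κ−2)+1 = 0.850×20.8+1 = 18.680.
And β = (1−mode)·(κ−2)+1 = 0.150×20.8+1 = 4.120.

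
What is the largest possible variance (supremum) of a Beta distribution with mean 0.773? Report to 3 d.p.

0.175

Var = μ(1−μ)/(α+β+1), which approaches μ(1−μ) as α+β → 0.
So the supremum is μ(1−μ) = 0.773×0.227 = 0.175.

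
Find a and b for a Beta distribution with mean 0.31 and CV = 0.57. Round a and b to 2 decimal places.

a = 1.81, b = 4.04

σ = CV·μ = 0.57×0.31 = 0.17670, so σ² = 0.031223.
s+1 = μ(1−μ)/σ² = 0.2139/0.031223 = 6.8507, so s = a+b = 5.8507.
a = μs = 1.81, b = (1−μ)s = 4.04.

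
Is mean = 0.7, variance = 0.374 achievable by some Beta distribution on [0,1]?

No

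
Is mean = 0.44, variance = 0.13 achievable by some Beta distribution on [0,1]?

The Beta variance bound is σ² < μ(1−μ).
Here μ(1−μ) = 0.44×0.56 = 0.2464, and 0.13 < 0.2464.

Yes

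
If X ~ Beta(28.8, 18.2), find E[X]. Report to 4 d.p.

E[X] = α/(α+β) = 28.8/47.0 = 0.6128.

0.6128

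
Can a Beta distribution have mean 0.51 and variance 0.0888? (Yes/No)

Yes

A Beta with mean μ has variance μ(1−μ)/(α+β+1) < μ(1−μ).
Here μ(1−μ) = 0.51×0.49 = 0.2499, and 0.0888 < 0.2499.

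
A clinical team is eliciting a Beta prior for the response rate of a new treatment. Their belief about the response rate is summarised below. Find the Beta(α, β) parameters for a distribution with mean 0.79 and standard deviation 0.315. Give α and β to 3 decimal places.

First σ² = 0.099225. Setting α = μn, β = (1−μ)n with n = α+β,
μ(1−μ)/(n+1) = 0.099225 ⇒ n+1 = 0.1659/0.099225 = 1.6720 ⇒ n = 0.6720.
Hence α = 0.79×0.6720 = 0.531, β = 0.21×0.6720 = 0.141.

α = 0.531, β = 0.141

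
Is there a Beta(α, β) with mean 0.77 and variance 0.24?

A Beta with mean μ has variance μ(1−μ)/(α+β+1) < μ(1−μ).
Here μ(1−μ) = 0.77×0.23 = 0.1771, and 0.24 ≥ 0.1771.

No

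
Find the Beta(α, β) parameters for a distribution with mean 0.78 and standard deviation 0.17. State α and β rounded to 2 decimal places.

σ² = 0.17² = 0.0289.
With s = α+β, Var = μ(1−μ)/(s+1), so s+1 = (0.78×0.22)/0.0289 = 5.9377 and s = 4.9377.
α = μs = 3.85, β = (1−μ)s = 1.09.

α = 3.85, β = 1.09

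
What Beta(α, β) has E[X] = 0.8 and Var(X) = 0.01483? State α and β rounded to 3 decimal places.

Write ν = α+β; then α = μν and Var = μ(1−μ)/(ν+1).
ν = μ(1−μ)/Var − 1 = 0.16/0.01483 − 1 = 9.7889.
α = 0.8·9.7889 = 7.831, β = 0.2·9.7889 = 1.958.

α = 7.831, β = 1.958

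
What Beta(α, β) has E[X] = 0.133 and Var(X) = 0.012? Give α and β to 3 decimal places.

α = 1.145, β = 7.464

By moment matching, α+β = μ(1−μ)/σ² − 1 = (0.133·0.867)/0.012 − 1 = 9.6093 − 1 = 8.6093.
Since α/(α+β) = μ, α = 0.133·8.6093 = 1.145 and β = 0.867·8.6093 = 7.464.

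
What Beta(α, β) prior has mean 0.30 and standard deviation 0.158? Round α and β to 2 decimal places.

α = 2.22, β = 5.19

First σ² = 0.024964. Setting α = μn, β = (1−μ)n with n = α+β,
μ(1−μ)/(n+1) = 0.024964 ⇒ n+1 = 0.2100/0.024964 = 8.4121 ⇒ n = 7.4121.
Hence α = 0.30×7.4121 = 2.22, β = 0.70×7.4121 = 5.19.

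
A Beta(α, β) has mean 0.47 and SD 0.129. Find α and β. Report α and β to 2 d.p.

First σ² = 0.016641. Setting α = μn, β = (1−μ)n with n = α+β,
μ(1−μ)/(n+1) = 0.016641 ⇒ n+1 = 0.2491/0.016641 = 14.9691 ⇒ n = 13.9691.
Hence α = 0.47×13.9691 = 6.57, β = 0.53×13.9691 = 7.40.

α = 6.57, β = 7.40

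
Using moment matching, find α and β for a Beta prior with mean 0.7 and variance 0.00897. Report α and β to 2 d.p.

Let s = α+β. The Beta variance is μ(1−μ)/(s+1).
So s+1 = μ(1−μ)/σ² = (0.7×0.3)/0.00897 = 0.21/0.00897 = 23.4114, giving s = 22.4114.
Then α = μs = 0.7×22.4114 = 15.69 and β = (1−μ)s = 0.3×22.4114 = 6.72.

α = 15.69, β = 6.72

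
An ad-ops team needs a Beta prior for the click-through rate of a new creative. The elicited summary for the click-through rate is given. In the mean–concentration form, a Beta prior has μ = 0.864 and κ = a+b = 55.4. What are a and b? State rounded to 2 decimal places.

a = 47.87, b = 7.53

Split κ in proportion μ : (1−μ): a = 0.864·55.4 = 47.87, b = 55.4 − 47.87 = 7.53.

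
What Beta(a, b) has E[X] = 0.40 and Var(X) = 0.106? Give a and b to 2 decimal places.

a = 0.51, b = 0.76

Let s = a+b. The Beta variance is μ(1−μ)/(s+1).
So s+1 = μ(1−μ)/σ² = (0.40×0.60)/0.106 = 0.2400/0.106 = 2.2642, giving s = 1.2642.
Then a = μs = 0.40×1.2642 = 0.51 and b = (1−μ)s = 0.60×1.2642 = 0.76.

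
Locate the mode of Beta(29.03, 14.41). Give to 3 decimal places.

0.676

The density x^(α−1)(1−x)^(β−1) is maximised at (α−1)/(α+β−2) = 28.03/41.44 = 0.676.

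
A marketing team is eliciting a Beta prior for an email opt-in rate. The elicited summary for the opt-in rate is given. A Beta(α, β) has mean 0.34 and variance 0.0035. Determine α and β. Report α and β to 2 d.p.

α = 21.46, β = 41.66

By moment matching, α+β = μ(1−μ)/σ² − 1 = (0.34·0.66)/0.0035 − 1 = 64.1143 − 1 = 63.1143.
Since α/(α+β) = μ, α = 0.34·63.1143 = 21.46 and β = 0.66·63.1143 = 41.66.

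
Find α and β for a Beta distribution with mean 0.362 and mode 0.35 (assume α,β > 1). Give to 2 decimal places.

Let s = α+β. Mean gives α = μs = 0.362s; mode gives (α−1)/(s−2) = 0.35.
Substituting: 0.362s − 1 = 0.35(s−2) = 0.35s − 0.70, so 0.012s = 0.30 and s = 25.0000.
Then α = 0.362×25.0000 = 9.05 and β = s−α = 15.95.

α = 9.05, β = 15.95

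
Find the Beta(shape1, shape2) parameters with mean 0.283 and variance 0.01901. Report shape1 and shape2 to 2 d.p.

Let s = shape1+shape2. The Beta variance is μ(1−μ)/(s+1).
So s+1 = μ(1−μ)/σ² = (0.283×0.717)/0.01901 = 0.202911/0.01901 = 10.6739, giving s = 9.6739.
Then shape1 = μs = 0.283×9.6739 = 2.74 and shape2 = (1−μ)s = 0.717×9.6739 = 6.94.

shape1 = 2.74, shape2 = 6.94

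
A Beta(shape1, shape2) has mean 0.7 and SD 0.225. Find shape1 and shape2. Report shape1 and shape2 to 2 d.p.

First σ² = 0.050625. Setting shape1 = μn, shape2 = (1−μ)n with n = shape1+shape2,
μ(1−μ)/(n+1) = 0.050625 ⇒ n+1 = 0.21/0.050625 = 4.1481 ⇒ n = 3.1481.
Hence shape1 = 0.7×3.1481 = 2.20, shape2 = 0.3×3.1481 = 0.94.

shape1 = 2.20, shape2 = 0.94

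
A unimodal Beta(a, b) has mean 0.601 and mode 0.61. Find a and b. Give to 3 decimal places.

a = 14.691, b = 9.753

With s = a+b: μ = a/s and mode = (a−1)/(s−2). Eliminating a = μs,
μs − 1 = m(s−2) ⇒ s(μ−m) = 1−2m ⇒ s = -0.22/-0.009 = 24.4444.
So a = μs = 14.691, b = (1−μ)s = 9.753.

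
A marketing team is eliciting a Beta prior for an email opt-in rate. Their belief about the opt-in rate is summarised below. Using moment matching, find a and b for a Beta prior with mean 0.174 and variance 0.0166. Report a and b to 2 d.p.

By moment matching, a+b = μ(1−μ)/σ² − 1 = (0.174·0.826)/0.0166 − 1 = 8.6581 − 1 = 7.6581.
Since a/(a+b) = μ, a = 0.174·7.6581 = 1.33 and b = 0.826·7.6581 = 6.33.

a = 1.33, b = 6.33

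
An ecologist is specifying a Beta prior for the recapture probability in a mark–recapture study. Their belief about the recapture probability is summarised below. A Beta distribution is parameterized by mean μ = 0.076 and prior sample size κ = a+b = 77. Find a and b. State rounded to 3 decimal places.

a = 5.852, b = 71.148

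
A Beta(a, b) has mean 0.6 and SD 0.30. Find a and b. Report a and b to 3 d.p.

a = 1.000, b = 0.667

Variance = 0.30² = 0.0900. The moment-matching identity a+b = μ(1−μ)/Var − 1 gives
a+b = 0.24/0.0900 − 1 = 1.6667, so a = μ·1.6667 = 1.000 and b = (1−μ)·1.6667 = 0.667.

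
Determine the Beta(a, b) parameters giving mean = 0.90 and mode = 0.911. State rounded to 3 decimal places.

a = 67.255, b = 7.473

Let s = a+b. Mean gives a = μs = 0.90s; mode gives (a−1)/(s−2) = 0.911.
Substituting: 0.90s − 1 = 0.911(s−2) = 0.911s − 1.822, so -0.011s = -0.822 and s = 74.7273.
Then a = 0.90×74.7273 = 67.255 and b = s−a = 7.473.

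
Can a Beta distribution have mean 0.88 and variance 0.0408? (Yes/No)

A Beta with mean μ has variance μ(1−μ)/(α+β+1) < μ(1−μ).
Here μ(1−μ) = 0.88×0.12 = 0.1056, and 0.0408 < 0.1056.

Yes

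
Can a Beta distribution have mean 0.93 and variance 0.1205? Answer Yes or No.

The Beta variance bound is σ² < μ(1−μ).
Here μ(1−μ) = 0.93×0.07 = 0.0651, and 0.1205 ≥ 0.0651.

No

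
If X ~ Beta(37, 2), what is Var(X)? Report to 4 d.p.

0.0012

μ = 37/39 = 0.948718; Var = μ(1−μ)/(α+β+1) = 0.0486522/40 = 0.0012.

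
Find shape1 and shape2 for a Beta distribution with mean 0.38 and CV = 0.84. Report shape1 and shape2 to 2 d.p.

σ = CV·μ = 0.84×0.38 = 0.31920, so σ² = 0.101889.
s+1 = μ(1−μ)/σ² = 0.2356/0.101889 = 2.3123, so s = shape1+shape2 = 1.3123.
shape1 = μs = 0.50, shape2 = (1−μ)s = 0.81.

shape1 = 0.50, shape2 = 0.81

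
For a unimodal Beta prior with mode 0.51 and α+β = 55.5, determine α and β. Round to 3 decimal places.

For α,β>1 the mode is (α−1)/(α+β−2), so α = mode·(κ−2)+1 = 0.51×53.5+1 = 28.285.
And β = (1−mode)·(κ−2)+1 = 0.49×53.5+1 = 27.215.

α = 28.285, β = 27.215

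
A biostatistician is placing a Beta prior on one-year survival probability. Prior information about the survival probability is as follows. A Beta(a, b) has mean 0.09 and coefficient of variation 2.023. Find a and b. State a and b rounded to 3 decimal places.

σ = CV·μ = 2.023×0.09 = 0.18207, so σ² = 0.033149.
s+1 = μ(1−μ)/σ² = 0.0819/0.033149 = 2.4706, so s = a+b = 1.4706.
a = μs = 0.132, b = (1−μ)s = 1.338.

a = 0.132, b = 1.338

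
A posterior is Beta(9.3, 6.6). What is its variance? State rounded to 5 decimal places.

0.01437

α+β = 15.9 and αβ = 61.38, so Var = αβ/[(α+β)²(α+β+1)] = 61.38/4272.489 = 0.01437.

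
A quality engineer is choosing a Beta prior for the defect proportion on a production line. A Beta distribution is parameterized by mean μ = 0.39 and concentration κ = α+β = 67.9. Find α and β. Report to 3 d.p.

α = 26.481, β = 41.419

α = μκ = 0.39×67.9 = 26.481 and β = (1−μ)κ = 0.61×67.9 = 41.419.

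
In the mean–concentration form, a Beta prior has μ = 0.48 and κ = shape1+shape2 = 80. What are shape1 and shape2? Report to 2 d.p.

shape1 = 38.40, shape2 = 41.60

Split κ in proportion μ : (1−μ): shape1 = 0.48·80 = 38.40, shape2 = 80 − 38.40 = 41.60.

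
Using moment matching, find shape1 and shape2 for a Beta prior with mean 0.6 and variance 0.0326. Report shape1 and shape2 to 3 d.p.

shape1 = 3.817, shape2 = 2.545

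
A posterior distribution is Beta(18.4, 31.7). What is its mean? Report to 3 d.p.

The Beta mean is α/(α+β) = 18.4/(18.4+31.7) = 0.367.

0.367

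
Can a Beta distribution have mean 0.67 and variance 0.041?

The Beta variance bound is σ² < μ(1−μ).
Here μ(1−μ) = 0.67×0.33 = 0.2211, and 0.041 < 0.2211.

Yes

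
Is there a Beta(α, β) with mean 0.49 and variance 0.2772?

No

For any Beta, Var(X) < E[X]·(1−E[X]).
Here μ(1−μ) = 0.49×0.51 = 0.2499, and 0.2772 ≥ 0.2499.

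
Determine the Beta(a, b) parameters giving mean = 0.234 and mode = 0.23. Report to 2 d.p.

a = 31.59, b = 103.41

Let s = a+b. Mean gives a = μs = 0.234s; mode gives (a−1)/(s−2) = 0.23.
Substituting: 0.234s − 1 = 0.23(s−2) = 0.23s − 0.46, so 0.004s = 0.54 and s = 135.0000.
Then a = 0.234×135.0000 = 31.59 and b = s−a = 103.41.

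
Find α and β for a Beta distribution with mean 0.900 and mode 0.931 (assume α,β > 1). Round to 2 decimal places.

α = 25.03, β = 2.78

Let s = α+β. Mean gives α = μs = 0.900s; mode gives (α−1)/(s−2) = 0.931.
Substituting: 0.900s − 1 = 0.931(s−2) = 0.931s − 1.862, so -0.031s = -0.862 and s = 27.8065.
Then α = 0.900×27.8065 = 25.03 and β = s−α = 2.78.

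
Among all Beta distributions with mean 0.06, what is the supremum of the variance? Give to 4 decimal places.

For fixed mean μ the Beta variance is μ(1−μ)/(α+β+1), increasing as α+β decreases.
Its least upper bound (not attained) is μ(1−μ) = 0.06·0.94 = 0.0564.

0.0564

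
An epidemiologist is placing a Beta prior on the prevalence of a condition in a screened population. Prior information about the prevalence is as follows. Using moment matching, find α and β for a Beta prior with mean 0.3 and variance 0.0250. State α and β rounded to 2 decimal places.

By moment matching, α+β = μ(1−μ)/σ² − 1 = (0.3·0.7)/0.0250 − 1 = 8.4000 − 1 = 7.4000.
Since α/(α+β) = μ, α = 0.3·7.4000 = 2.22 and β = 0.7·7.4000 = 5.18.

α = 2.22, β = 5.18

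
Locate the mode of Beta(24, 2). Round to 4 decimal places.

0.9583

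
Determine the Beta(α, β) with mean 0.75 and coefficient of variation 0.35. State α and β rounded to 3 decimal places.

σ = CV·μ = 0.35×0.75 = 0.26250, so σ² = 0.068906.
s+1 = μ(1−μ)/σ² = 0.1875/0.068906 = 2.7211, so s = α+β = 1.7211.
α = μs = 1.291, β = (1−μ)s = 0.430.

α = 1.291, β = 0.430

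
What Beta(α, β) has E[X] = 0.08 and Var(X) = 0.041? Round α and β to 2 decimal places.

Let s = α+β. The Beta variance is μ(1−μ)/(s+1).
So s+1 = μ(1−μ)/σ² = (0.08×0.92)/0.041 = 0.0736/0.041 = 1.7951, giving s = 0.7951.
Then α = μs = 0.08×0.7951 = 0.06 and β = (1−μ)s = 0.92×0.7951 = 0.73.

α = 0.06, β = 0.73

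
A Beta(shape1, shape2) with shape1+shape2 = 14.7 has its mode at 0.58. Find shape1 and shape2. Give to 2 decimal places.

Mode = (shape1−1)/(κ−2) with κ = shape1+shape2, so shape1−1 = 0.58·12.7 = 7.37.
shape1 = 8.37; shape2 = κ − shape1 = 6.33.

shape1 = 8.37, shape2 = 6.33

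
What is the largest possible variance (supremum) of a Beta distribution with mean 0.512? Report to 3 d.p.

0.250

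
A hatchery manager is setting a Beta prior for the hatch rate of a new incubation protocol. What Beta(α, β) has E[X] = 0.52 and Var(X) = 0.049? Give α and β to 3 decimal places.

α = 2.129, β = 1.965

Let s = α+β. The Beta variance is μ(1−μ)/(s+1).
So s+1 = μ(1−μ)/σ² = (0.52×0.48)/0.049 = 0.2496/0.049 = 5.0939, giving s = 4.0939.
Then α = μs = 0.52×4.0939 = 2.129 and β = (1−μ)s = 0.48×4.0939 = 1.965.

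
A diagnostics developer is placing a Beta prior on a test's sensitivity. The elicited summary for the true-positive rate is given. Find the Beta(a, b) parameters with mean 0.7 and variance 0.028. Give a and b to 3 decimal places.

a = 4.550, b = 1.950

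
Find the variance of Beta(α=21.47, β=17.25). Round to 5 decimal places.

0.00622

μ = 21.47/38.72 = 0.554494; Var = μ(1−μ)/(α+β+1) = 0.2470304/39.72 = 0.00622.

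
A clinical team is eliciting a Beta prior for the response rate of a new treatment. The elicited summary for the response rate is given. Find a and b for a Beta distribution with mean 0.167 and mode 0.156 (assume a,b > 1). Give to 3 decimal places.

a = 10.445, b = 52.100

Let s = a+b. Mean gives a = μs = 0.167s; mode gives (a−1)/(s−2) = 0.156.
Substituting: 0.167s − 1 = 0.156(s−2) = 0.156s − 0.312, so 0.011s = 0.688 and s = 62.5455.
Then a = 0.167×62.5455 = 10.445 and b = s−a = 52.100.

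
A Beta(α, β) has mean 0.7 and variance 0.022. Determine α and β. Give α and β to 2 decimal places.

Let s = α+β. The Beta variance is μ(1−μ)/(s+1).
So s+1 = μ(1−μ)/σ² = (0.7×0.3)/0.022 = 0.21/0.022 = 9.5455, giving s = 8.5455.
Then α = μs = 0.7×8.5455 = 5.98 and β = (1−μ)s = 0.3×8.5455 = 2.56.

α = 5.98, β = 2.56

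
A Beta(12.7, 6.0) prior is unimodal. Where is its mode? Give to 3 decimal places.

The density x^(α−1)(1−x)^(β−1) is maximised at (α−1)/(α+β−2) = 11.7/16.7 = 0.701.

0.701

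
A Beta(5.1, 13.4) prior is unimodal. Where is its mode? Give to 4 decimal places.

0.2485

With α,β > 1, mode = (α−1)/(α+β−2) = 4.1/16.5 = 0.2485.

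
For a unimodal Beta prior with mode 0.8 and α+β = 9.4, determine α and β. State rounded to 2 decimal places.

α = 6.92, β = 2.48

Mode = (α−1)/(κ−2) with κ = α+β, so α−1 = 0.8·7.4 = 5.92.
α = 6.92; β = κ − α = 2.48.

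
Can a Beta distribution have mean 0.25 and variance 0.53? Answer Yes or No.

A Beta with mean μ has variance μ(1−μ)/(α+β+1) < μ(1−μ).
Here μ(1−μ) = 0.25×0.75 = 0.1875, and 0.53 ≥ 0.1875.

No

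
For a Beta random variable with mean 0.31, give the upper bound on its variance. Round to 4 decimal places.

0.2139

For fixed mean μ the Beta variance is μ(1−μ)/(α+β+1), increasing as α+β decreases.
Its least upper bound (not attained) is μ(1−μ) = 0.31·0.69 = 0.2139.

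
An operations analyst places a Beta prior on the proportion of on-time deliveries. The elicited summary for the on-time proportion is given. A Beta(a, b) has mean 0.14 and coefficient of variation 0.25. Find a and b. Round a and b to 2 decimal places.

a = 13.62, b = 83.67

Var = (CV·μ)² = (0.25×0.14)² = 0.001225.
a+b = μ(1−μ)/Var − 1 = 0.1204/0.001225 − 1 = 97.2857.
Thus a = 0.14·97.2857 = 13.62 and b = 0.86·97.2857 = 83.67.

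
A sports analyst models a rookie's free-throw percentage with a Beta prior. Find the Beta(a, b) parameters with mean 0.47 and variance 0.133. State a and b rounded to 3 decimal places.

By moment matching, a+b = μ(1−μ)/σ² − 1 = (0.47·0.53)/0.133 − 1 = 1.8729 − 1 = 0.8729.
Since a/(a+b) = μ, a = 0.47·0.8729 = 0.410 and b = 0.53·0.8729 = 0.463.

a = 0.410, b = 0.463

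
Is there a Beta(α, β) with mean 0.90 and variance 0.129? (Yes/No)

A Beta with mean μ has variance μ(1−μ)/(α+β+1) < μ(1−μ).
Here μ(1−μ) = 0.90×0.10 = 0.0900, and 0.129 ≥ 0.0900.

No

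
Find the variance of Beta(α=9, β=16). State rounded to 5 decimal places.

0.00886

μ = 9/25 = 0.360000; Var = μ(1−μ)/(α+β+1) = 0.2304000/26 = 0.00886.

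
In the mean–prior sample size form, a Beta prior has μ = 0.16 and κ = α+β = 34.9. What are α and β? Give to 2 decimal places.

Split κ in proportion μ : (1−μ): α = 0.16·34.9 = 5.58, β = 34.9 − 5.58 = 29.32.

α = 5.58, β = 29.32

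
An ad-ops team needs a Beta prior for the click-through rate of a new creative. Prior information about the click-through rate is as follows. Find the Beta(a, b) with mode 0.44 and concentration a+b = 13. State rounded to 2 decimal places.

For a,b>1 the mode is (a−1)/(a+b−2), so a = mode·(κ−2)+1 = 0.44×11+1 = 5.84.
And b = (1−mode)·(κ−2)+1 = 0.56×11+1 = 7.16.

a = 5.84, b = 7.16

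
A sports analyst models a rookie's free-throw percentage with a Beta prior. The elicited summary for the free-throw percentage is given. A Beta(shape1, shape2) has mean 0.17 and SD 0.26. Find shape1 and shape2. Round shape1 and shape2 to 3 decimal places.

shape1 = 0.185, shape2 = 0.902

Variance = 0.26² = 0.0676. The moment-matching identity shape1+shape2 = μ(1−μ)/Var − 1 gives
shape1+shape2 = 0.1411/0.0676 − 1 = 1.0873, so shape1 = μ·1.0873 = 0.185 and shape2 = (1−μ)·1.0873 = 0.902.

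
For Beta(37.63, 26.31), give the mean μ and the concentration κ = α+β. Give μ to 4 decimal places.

μ = 0.5885, κ = 63.94

κ = α+β = 37.63+26.31 = 63.94; μ = α/κ = 37.63/63.94 = 0.5885.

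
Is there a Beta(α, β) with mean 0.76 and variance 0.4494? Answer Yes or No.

No

For any Beta, Var(X) < E[X]·(1−E[X]).
Here μ(1−μ) = 0.76×0.24 = 0.1824, and 0.4494 ≥ 0.1824.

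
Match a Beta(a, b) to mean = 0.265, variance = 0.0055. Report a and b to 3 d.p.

a = 9.120, b = 25.294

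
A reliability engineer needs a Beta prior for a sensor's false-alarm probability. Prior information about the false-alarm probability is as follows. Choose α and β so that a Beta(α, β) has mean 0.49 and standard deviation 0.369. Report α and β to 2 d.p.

α = 0.41, β = 0.43

σ² = 0.369² = 0.136161.
With s = α+β, Var = μ(1−μ)/(s+1), so s+1 = (0.49×0.51)/0.136161 = 1.8353 and s = 0.8353.
α = μs = 0.41, β = (1−μ)s = 0.43.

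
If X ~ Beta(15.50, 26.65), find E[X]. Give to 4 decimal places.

0.3677

The Beta mean is α/(α+β) = 15.50/(15.50+26.65) = 0.3677.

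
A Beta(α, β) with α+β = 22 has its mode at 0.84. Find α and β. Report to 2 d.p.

For α,β>1 the mode is (α−1)/(α+β−2), so α = mode·(κ−2)+1 = 0.84×20+1 = 17.80.
And β = (1−mode)·(κ−2)+1 = 0.16×20+1 = 4.20.

α = 17.80, β = 4.20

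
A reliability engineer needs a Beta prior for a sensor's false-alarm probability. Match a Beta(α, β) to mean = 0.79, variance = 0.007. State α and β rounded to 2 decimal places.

α = 17.93, β = 4.77

Let s = α+β. The Beta variance is μ(1−μ)/(s+1).
So s+1 = μ(1−μ)/σ² = (0.79×0.21)/0.007 = 0.1659/0.007 = 23.7000, giving s = 22.7000.
Then α = μs = 0.79×22.7000 = 17.93 and β = (1−μ)s = 0.21×22.7000 = 4.77.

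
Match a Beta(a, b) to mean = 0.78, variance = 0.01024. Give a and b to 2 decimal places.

a = 12.29, b = 3.47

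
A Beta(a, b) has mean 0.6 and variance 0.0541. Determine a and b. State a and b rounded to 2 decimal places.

a = 2.06, b = 1.37

By moment matching, a+b = μ(1−μ)/σ² − 1 = (0.6·0.4)/0.0541 − 1 = 4.4362 − 1 = 3.4362.
Since a/(a+b) = μ, a = 0.6·3.4362 = 2.06 and b = 0.4·3.4362 = 1.37.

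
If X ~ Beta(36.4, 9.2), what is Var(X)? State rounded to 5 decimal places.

0.00346

α+β = 45.6 and αβ = 334.88, so Var = αβ/[(α+β)²(α+β+1)] = 334.88/96898.176 = 0.00346.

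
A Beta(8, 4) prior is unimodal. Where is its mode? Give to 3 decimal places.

The density x^(α−1)(1−x)^(β−1) is maximised at (α−1)/(α+β−2) = 7/10 = 0.700.

0.700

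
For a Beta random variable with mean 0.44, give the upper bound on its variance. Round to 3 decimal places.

0.246

For fixed mean μ the Beta variance is μ(1−μ)/(α+β+1), increasing as α+β decreases.
Its least upper bound (not attained) is μ(1−μ) = 0.44·0.56 = 0.246.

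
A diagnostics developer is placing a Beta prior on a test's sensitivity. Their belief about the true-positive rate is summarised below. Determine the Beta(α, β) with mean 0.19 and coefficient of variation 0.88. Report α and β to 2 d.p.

α = 0.86, β = 3.65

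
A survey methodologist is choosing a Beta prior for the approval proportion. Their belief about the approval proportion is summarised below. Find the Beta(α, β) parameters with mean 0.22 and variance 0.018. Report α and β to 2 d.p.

Let s = α+β. The Beta variance is μ(1−μ)/(s+1).
So s+1 = μ(1−μ)/σ² = (0.22×0.78)/0.018 = 0.1716/0.018 = 9.5333, giving s = 8.5333.
Then α = μs = 0.22×8.5333 = 1.88 and β = (1−μ)s = 0.78×8.5333 = 6.66.

α = 1.88, β = 6.66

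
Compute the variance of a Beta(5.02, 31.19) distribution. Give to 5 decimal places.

α+β = 36.21 and αβ = 156.5738, so Var = αβ/[(α+β)²(α+β+1)] = 156.5738/48788.416161 = 0.00321.

0.00321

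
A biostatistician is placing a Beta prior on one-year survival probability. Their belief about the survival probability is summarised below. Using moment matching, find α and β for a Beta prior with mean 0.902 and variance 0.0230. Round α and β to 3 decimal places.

Let s = α+β. The Beta variance is μ(1−μ)/(s+1).
So s+1 = μ(1−μ)/σ² = (0.902×0.098)/0.0230 = 0.088396/0.0230 = 3.8433, giving s = 2.8433.
Then α = μs = 0.902×2.8433 = 2.565 and β = (1−μ)s = 0.098×2.8433 = 0.279.

α = 2.565, β = 0.279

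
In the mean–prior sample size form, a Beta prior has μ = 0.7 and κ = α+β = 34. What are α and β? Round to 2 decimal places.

α = 23.80, β = 10.20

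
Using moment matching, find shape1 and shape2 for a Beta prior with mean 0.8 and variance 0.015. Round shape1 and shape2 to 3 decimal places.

shape1 = 7.733, shape2 = 1.933

Write ν = shape1+shape2; then shape1 = μν and Var = μ(1−μ)/(ν+1).
ν = μ(1−μ)/Var − 1 = 0.16/0.015 − 1 = 9.6667.
shape1 = 0.8·9.6667 = 7.733, shape2 = 0.2·9.6667 = 1.933.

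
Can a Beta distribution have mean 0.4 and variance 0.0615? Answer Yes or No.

Yes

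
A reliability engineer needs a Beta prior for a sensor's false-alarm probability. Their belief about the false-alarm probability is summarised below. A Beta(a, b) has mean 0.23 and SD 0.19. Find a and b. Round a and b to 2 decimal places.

a = 0.90, b = 3.01

First σ² = 0.0361. Setting a = μn, b = (1−μ)n with n = a+b,
μ(1−μ)/(n+1) = 0.0361 ⇒ n+1 = 0.1771/0.0361 = 4.9058 ⇒ n = 3.9058.
Hence a = 0.23×3.9058 = 0.90, b = 0.77×3.9058 = 3.01.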